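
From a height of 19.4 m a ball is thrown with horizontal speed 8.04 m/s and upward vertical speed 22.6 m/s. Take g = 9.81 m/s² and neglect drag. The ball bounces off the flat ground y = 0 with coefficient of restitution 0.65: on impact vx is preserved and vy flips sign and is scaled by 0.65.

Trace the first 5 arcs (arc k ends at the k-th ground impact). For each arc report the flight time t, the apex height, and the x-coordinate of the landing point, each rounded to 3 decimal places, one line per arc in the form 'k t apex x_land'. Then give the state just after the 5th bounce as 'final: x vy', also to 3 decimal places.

Arc 1: start y=19.400, vy=22.600 → t=5.347, apex=45.433, x_land=42.992, impact vy=-29.856
  bounce: vy ← 0.65·29.856 = 19.406
Arc 2: start y=0.000, vy=19.406 → t=3.956, apex=19.195, x_land=74.802, impact vy=-19.406
  bounce: vy ← 0.65·19.406 = 12.614
Arc 3: start y=0.000, vy=12.614 → t=2.572, apex=8.110, x_land=95.478, impact vy=-12.614
  bounce: vy ← 0.65·12.614 = 8.199
Arc 4: start y=0.000, vy=8.199 → t=1.672, apex=3.426, x_land=108.918, impact vy=-8.199
  bounce: vy ← 0.65·8.199 = 5.330
Arc 5: start y=0.000, vy=5.330 → t=1.087, apex=1.448, x_land=117.654, impact vy=-5.330
  bounce: vy ← 0.65·5.330 = 3.464

1 5.347 45.433 42.992
2 3.956 19.195 74.802
3 2.572 8.110 95.478
4 1.672 3.426 108.918
5 1.087 1.448 117.654
final: 117.654 3.464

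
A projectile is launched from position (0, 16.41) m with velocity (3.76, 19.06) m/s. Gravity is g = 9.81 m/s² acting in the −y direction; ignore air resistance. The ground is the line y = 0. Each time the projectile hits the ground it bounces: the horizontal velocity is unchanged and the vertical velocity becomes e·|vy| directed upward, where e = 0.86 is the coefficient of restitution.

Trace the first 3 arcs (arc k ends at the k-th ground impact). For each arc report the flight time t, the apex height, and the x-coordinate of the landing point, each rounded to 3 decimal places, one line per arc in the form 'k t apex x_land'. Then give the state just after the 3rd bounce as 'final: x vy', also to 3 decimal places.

1 4.611 34.926 17.339
2 4.590 25.831 34.596
3 3.947 19.105 49.437
final: 49.437 16.650

Arc 1: start y=16.410, vy=19.060 → t=4.611, apex=34.926, x_land=17.339, impact vy=-26.177
  bounce: vy ← 0.86·26.177 = 22.512
Arc 2: start y=0.000, vy=22.512 → t=4.590, apex=25.831, x_land=34.596, impact vy=-22.512
  bounce: vy ← 0.86·22.512 = 19.361
Arc 3: start y=0.000, vy=19.361 → t=3.947, apex=19.105, x_land=49.437, impact vy=-19.361
  bounce: vy ← 0.86·19.361 = 16.650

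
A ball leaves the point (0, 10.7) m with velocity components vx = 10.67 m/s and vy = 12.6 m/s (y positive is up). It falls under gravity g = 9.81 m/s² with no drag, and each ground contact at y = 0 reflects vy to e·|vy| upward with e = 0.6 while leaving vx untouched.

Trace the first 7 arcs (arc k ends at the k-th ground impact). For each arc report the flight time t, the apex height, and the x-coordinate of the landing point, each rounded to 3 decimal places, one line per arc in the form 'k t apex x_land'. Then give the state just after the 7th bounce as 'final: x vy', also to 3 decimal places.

Arc 1: start y=10.700, vy=12.600 → t=3.242, apex=18.792, x_land=34.589, impact vy=-19.201
  bounce: vy ← 0.6·19.201 = 11.521
Arc 2: start y=0.000, vy=11.521 → t=2.349, apex=6.765, x_land=59.651, impact vy=-11.521
  bounce: vy ← 0.6·11.521 = 6.913
Arc 3: start y=0.000, vy=6.913 → t=1.409, apex=2.435, x_land=74.688, impact vy=-6.913
  bounce: vy ← 0.6·6.913 = 4.148
Arc 4: start y=0.000, vy=4.148 → t=0.846, apex=0.877, x_land=83.710, impact vy=-4.148
  bounce: vy ← 0.6·4.148 = 2.489
Arc 5: start y=0.000, vy=2.489 → t=0.507, apex=0.316, x_land=89.123, impact vy=-2.489
  bounce: vy ← 0.6·2.489 = 1.493
Arc 6: start y=0.000, vy=1.493 → t=0.304, apex=0.114, x_land=92.371, impact vy=-1.493
  bounce: vy ← 0.6·1.493 = 0.896
Arc 7: start y=0.000, vy=0.896 → t=0.183, apex=0.041, x_land=94.320, impact vy=-0.896
  bounce: vy ← 0.6·0.896 = 0.538

1 3.242 18.792 34.589
2 2.349 6.765 59.651
3 1.409 2.435 74.688
4 0.846 0.877 83.710
5 0.507 0.316 89.123
6 0.304 0.114 92.371
7 0.183 0.041 94.320
final: 94.320 0.538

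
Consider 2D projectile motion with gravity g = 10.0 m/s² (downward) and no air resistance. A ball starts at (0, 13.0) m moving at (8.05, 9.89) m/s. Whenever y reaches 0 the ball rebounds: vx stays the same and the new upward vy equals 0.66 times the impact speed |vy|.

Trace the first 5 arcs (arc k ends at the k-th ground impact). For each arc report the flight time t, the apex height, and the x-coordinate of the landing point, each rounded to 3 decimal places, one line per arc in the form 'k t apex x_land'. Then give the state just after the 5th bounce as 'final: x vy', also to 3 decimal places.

Arc 1: start y=13.000, vy=9.890 → t=2.881, apex=17.891, x_land=23.189, impact vy=-18.916
  bounce: vy ← 0.66·18.916 = 12.485
Arc 2: start y=0.000, vy=12.485 → t=2.497, apex=7.793, x_land=43.289, impact vy=-12.485
  bounce: vy ← 0.66·12.485 = 8.240
Arc 3: start y=0.000, vy=8.240 → t=1.648, apex=3.395, x_land=56.555, impact vy=-8.240
  bounce: vy ← 0.66·8.240 = 5.438
Arc 4: start y=0.000, vy=5.438 → t=1.088, apex=1.479, x_land=65.310, impact vy=-5.438
  bounce: vy ← 0.66·5.438 = 3.589
Arc 5: start y=0.000, vy=3.589 → t=0.718, apex=0.644, x_land=71.089, impact vy=-3.589
  bounce: vy ← 0.66·3.589 = 2.369

1 2.881 17.891 23.189
2 2.497 7.793 43.289
3 1.648 3.395 56.555
4 1.088 1.479 65.310
5 0.718 0.644 71.089
final: 71.089 2.369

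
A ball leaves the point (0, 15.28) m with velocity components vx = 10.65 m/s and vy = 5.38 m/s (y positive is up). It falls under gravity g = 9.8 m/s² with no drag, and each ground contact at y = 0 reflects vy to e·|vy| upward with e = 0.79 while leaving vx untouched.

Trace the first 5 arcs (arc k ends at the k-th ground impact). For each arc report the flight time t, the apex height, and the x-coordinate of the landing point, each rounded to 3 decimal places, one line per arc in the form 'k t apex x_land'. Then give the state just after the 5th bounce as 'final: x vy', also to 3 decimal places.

1 2.398 16.757 25.541
2 2.922 10.458 56.659
3 2.308 6.527 81.241
4 1.824 4.073 100.662
5 1.441 2.542 116.004
final: 116.004 5.576

Arc 1: start y=15.280, vy=5.380 → t=2.398, apex=16.757, x_land=25.541, impact vy=-18.123
  bounce: vy ← 0.79·18.123 = 14.317
Arc 2: start y=0.000, vy=14.317 → t=2.922, apex=10.458, x_land=56.659, impact vy=-14.317
  bounce: vy ← 0.79·14.317 = 11.310
Arc 3: start y=0.000, vy=11.310 → t=2.308, apex=6.527, x_land=81.241, impact vy=-11.310
  bounce: vy ← 0.79·11.310 = 8.935
Arc 4: start y=0.000, vy=8.935 → t=1.824, apex=4.073, x_land=100.662, impact vy=-8.935
  bounce: vy ← 0.79·8.935 = 7.059
Arc 5: start y=0.000, vy=7.059 → t=1.441, apex=2.542, x_land=116.004, impact vy=-7.059
  bounce: vy ← 0.79·7.059 = 5.576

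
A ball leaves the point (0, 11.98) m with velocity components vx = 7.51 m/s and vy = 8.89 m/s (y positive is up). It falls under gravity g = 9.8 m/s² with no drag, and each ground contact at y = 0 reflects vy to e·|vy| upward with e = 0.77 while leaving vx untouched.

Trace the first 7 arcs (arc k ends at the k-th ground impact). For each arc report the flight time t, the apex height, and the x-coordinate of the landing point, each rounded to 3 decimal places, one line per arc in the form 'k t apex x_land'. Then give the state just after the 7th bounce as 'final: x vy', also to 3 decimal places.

Arc 1: start y=11.980, vy=8.890 → t=2.715, apex=16.012, x_land=20.389, impact vy=-17.716
  bounce: vy ← 0.77·17.716 = 13.641
Arc 2: start y=0.000, vy=13.641 → t=2.784, apex=9.494, x_land=41.295, impact vy=-13.641
  bounce: vy ← 0.77·13.641 = 10.504
Arc 3: start y=0.000, vy=10.504 → t=2.144, apex=5.629, x_land=57.394, impact vy=-10.504
  bounce: vy ← 0.77·10.504 = 8.088
Arc 4: start y=0.000, vy=8.088 → t=1.651, apex=3.337, x_land=69.789, impact vy=-8.088
  bounce: vy ← 0.77·8.088 = 6.228
Arc 5: start y=0.000, vy=6.228 → t=1.271, apex=1.979, x_land=79.334, impact vy=-6.228
  bounce: vy ← 0.77·6.228 = 4.795
Arc 6: start y=0.000, vy=4.795 → t=0.979, apex=1.173, x_land=86.683, impact vy=-4.795
  bounce: vy ← 0.77·4.795 = 3.692
Arc 7: start y=0.000, vy=3.692 → t=0.754, apex=0.696, x_land=92.342, impact vy=-3.692
  bounce: vy ← 0.77·3.692 = 2.843

1 2.715 16.012 20.389
2 2.784 9.494 41.295
3 2.144 5.629 57.394
4 1.651 3.337 69.789
5 1.271 1.979 79.334
6 0.979 1.173 86.683
7 0.754 0.696 92.342
final: 92.342 2.843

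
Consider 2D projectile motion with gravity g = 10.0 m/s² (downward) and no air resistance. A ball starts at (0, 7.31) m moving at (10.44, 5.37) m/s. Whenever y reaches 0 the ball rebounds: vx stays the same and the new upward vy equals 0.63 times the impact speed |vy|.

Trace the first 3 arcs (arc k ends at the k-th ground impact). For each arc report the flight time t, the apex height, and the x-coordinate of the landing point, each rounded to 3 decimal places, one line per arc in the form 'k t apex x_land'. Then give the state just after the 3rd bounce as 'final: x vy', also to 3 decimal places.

Arc 1: start y=7.310, vy=5.370 → t=1.860, apex=8.752, x_land=19.419, impact vy=-13.230
  bounce: vy ← 0.63·13.230 = 8.335
Arc 2: start y=0.000, vy=8.335 → t=1.667, apex=3.474, x_land=36.822, impact vy=-8.335
  bounce: vy ← 0.63·8.335 = 5.251
Arc 3: start y=0.000, vy=5.251 → t=1.050, apex=1.379, x_land=47.786, impact vy=-5.251
  bounce: vy ← 0.63·5.251 = 3.308

1 1.860 8.752 19.419
2 1.667 3.474 36.822
3 1.050 1.379 47.786
final: 47.786 3.308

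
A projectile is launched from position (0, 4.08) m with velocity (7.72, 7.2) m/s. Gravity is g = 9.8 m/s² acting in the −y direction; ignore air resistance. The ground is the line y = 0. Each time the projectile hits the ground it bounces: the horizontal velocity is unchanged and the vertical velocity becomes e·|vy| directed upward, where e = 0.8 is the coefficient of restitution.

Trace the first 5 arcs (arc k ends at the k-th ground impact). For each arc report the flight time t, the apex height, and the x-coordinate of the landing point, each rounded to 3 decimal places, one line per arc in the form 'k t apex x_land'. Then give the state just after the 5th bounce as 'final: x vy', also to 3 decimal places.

1 1.906 6.725 14.716
2 1.874 4.304 29.186
3 1.500 2.755 40.763
4 1.200 1.763 50.024
5 0.960 1.128 57.433
final: 57.433 3.762

Arc 1: start y=4.080, vy=7.200 → t=1.906, apex=6.725, x_land=14.716, impact vy=-11.481
  bounce: vy ← 0.8·11.481 = 9.185
Arc 2: start y=0.000, vy=9.185 → t=1.874, apex=4.304, x_land=29.186, impact vy=-9.185
  bounce: vy ← 0.8·9.185 = 7.348
Arc 3: start y=0.000, vy=7.348 → t=1.500, apex=2.755, x_land=40.763, impact vy=-7.348
  bounce: vy ← 0.8·7.348 = 5.878
Arc 4: start y=0.000, vy=5.878 → t=1.200, apex=1.763, x_land=50.024, impact vy=-5.878
  bounce: vy ← 0.8·5.878 = 4.703
Arc 5: start y=0.000, vy=4.703 → t=0.960, apex=1.128, x_land=57.433, impact vy=-4.703
  bounce: vy ← 0.8·4.703 = 3.762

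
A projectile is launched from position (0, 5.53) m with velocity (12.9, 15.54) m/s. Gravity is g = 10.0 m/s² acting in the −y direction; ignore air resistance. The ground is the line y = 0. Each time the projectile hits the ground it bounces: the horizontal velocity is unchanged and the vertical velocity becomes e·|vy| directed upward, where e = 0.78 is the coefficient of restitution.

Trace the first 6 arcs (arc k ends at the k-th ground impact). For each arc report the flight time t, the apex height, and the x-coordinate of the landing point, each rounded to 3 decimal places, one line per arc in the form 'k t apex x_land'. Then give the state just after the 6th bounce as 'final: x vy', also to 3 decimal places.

1 3.430 17.605 44.252
2 2.927 10.711 82.013
3 2.283 6.516 111.467
4 1.781 3.965 134.440
5 1.389 2.412 152.360
6 1.084 1.467 166.337
final: 166.337 4.226

Arc 1: start y=5.530, vy=15.540 → t=3.430, apex=17.605, x_land=44.252, impact vy=-18.764
  bounce: vy ← 0.78·18.764 = 14.636
Arc 2: start y=0.000, vy=14.636 → t=2.927, apex=10.711, x_land=82.013, impact vy=-14.636
  bounce: vy ← 0.78·14.636 = 11.416
Arc 3: start y=0.000, vy=11.416 → t=2.283, apex=6.516, x_land=111.467, impact vy=-11.416
  bounce: vy ← 0.78·11.416 = 8.905
Arc 4: start y=0.000, vy=8.905 → t=1.781, apex=3.965, x_land=134.440, impact vy=-8.905
  bounce: vy ← 0.78·8.905 = 6.946
Arc 5: start y=0.000, vy=6.946 → t=1.389, apex=2.412, x_land=152.360, impact vy=-6.946
  bounce: vy ← 0.78·6.946 = 5.418
Arc 6: start y=0.000, vy=5.418 → t=1.084, apex=1.467, x_land=166.337, impact vy=-5.418
  bounce: vy ← 0.78·5.418 = 4.226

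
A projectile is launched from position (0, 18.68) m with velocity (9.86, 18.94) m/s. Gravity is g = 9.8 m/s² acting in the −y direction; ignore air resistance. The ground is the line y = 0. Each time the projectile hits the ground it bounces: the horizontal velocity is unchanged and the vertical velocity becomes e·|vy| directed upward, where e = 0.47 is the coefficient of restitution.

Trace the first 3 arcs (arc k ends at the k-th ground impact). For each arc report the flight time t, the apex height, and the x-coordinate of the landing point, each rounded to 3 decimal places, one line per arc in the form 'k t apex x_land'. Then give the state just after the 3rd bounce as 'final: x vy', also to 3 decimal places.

Arc 1: start y=18.680, vy=18.940 → t=4.680, apex=36.982, x_land=46.144, impact vy=-26.923
  bounce: vy ← 0.47·26.923 = 12.654
Arc 2: start y=0.000, vy=12.654 → t=2.582, apex=8.169, x_land=71.606, impact vy=-12.654
  bounce: vy ← 0.47·12.654 = 5.947
Arc 3: start y=0.000, vy=5.947 → t=1.214, apex=1.805, x_land=83.574, impact vy=-5.947
  bounce: vy ← 0.47·5.947 = 2.795

1 4.680 36.982 46.144
2 2.582 8.169 71.606
3 1.214 1.805 83.574
final: 83.574 2.795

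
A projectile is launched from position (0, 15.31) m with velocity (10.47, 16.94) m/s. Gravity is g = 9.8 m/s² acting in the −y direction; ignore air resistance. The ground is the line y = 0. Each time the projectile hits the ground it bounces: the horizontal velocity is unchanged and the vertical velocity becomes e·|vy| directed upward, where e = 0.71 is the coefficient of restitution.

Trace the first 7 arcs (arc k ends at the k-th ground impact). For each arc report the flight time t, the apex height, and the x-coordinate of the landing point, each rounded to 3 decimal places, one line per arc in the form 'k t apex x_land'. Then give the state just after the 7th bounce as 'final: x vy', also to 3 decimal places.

Arc 1: start y=15.310, vy=16.940 → t=4.201, apex=29.951, x_land=43.984, impact vy=-24.229
  bounce: vy ← 0.71·24.229 = 17.203
Arc 2: start y=0.000, vy=17.203 → t=3.511, apex=15.098, x_land=80.741, impact vy=-17.203
  bounce: vy ← 0.71·17.203 = 12.214
Arc 3: start y=0.000, vy=12.214 → t=2.493, apex=7.611, x_land=106.838, impact vy=-12.214
  bounce: vy ← 0.71·12.214 = 8.672
Arc 4: start y=0.000, vy=8.672 → t=1.770, apex=3.837, x_land=125.368, impact vy=-8.672
  bounce: vy ← 0.71·8.672 = 6.157
Arc 5: start y=0.000, vy=6.157 → t=1.257, apex=1.934, x_land=138.523, impact vy=-6.157
  bounce: vy ← 0.71·6.157 = 4.371
Arc 6: start y=0.000, vy=4.371 → t=0.892, apex=0.975, x_land=147.864, impact vy=-4.371
  bounce: vy ← 0.71·4.371 = 3.104
Arc 7: start y=0.000, vy=3.104 → t=0.633, apex=0.491, x_land=154.496, impact vy=-3.104
  bounce: vy ← 0.71·3.104 = 2.204

1 4.201 29.951 43.984
2 3.511 15.098 80.741
3 2.493 7.611 106.838
4 1.770 3.837 125.368
5 1.257 1.934 138.523
6 0.892 0.975 147.864
7 0.633 0.491 154.496
final: 154.496 2.204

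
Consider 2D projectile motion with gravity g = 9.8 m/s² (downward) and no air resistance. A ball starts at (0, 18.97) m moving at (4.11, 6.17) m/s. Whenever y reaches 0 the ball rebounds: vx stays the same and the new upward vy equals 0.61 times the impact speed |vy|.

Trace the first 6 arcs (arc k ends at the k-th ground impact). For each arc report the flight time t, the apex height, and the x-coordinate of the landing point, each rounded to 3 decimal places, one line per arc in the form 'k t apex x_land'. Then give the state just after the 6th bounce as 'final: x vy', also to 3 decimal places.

1 2.695 20.912 11.078
2 2.520 7.781 21.437
3 1.537 2.895 27.756
4 0.938 1.077 31.610
5 0.572 0.401 33.962
6 0.349 0.149 35.396
final: 35.396 1.043

Arc 1: start y=18.970, vy=6.170 → t=2.695, apex=20.912, x_land=11.078, impact vy=-20.246
  bounce: vy ← 0.61·20.246 = 12.350
Arc 2: start y=0.000, vy=12.350 → t=2.520, apex=7.781, x_land=21.437, impact vy=-12.350
  bounce: vy ← 0.61·12.350 = 7.533
Arc 3: start y=0.000, vy=7.533 → t=1.537, apex=2.895, x_land=27.756, impact vy=-7.533
  bounce: vy ← 0.61·7.533 = 4.595
Arc 4: start y=0.000, vy=4.595 → t=0.938, apex=1.077, x_land=31.610, impact vy=-4.595
  bounce: vy ← 0.61·4.595 = 2.803
Arc 5: start y=0.000, vy=2.803 → t=0.572, apex=0.401, x_land=33.962, impact vy=-2.803
  bounce: vy ← 0.61·2.803 = 1.710
Arc 6: start y=0.000, vy=1.710 → t=0.349, apex=0.149, x_land=35.396, impact vy=-1.710
  bounce: vy ← 0.61·1.710 = 1.043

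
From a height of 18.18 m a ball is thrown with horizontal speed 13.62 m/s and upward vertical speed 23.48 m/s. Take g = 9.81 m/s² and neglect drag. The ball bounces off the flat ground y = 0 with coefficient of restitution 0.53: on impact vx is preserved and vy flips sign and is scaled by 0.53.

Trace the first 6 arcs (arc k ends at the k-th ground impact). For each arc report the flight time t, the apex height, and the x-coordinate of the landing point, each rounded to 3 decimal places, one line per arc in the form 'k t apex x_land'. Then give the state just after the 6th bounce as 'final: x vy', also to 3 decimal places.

1 5.465 46.279 74.435
2 3.256 13.000 118.782
3 1.726 3.652 142.285
4 0.915 1.026 154.742
5 0.485 0.288 161.344
6 0.257 0.081 164.843
final: 164.843 0.668

Arc 1: start y=18.180, vy=23.480 → t=5.465, apex=46.279, x_land=74.435, impact vy=-30.133
  bounce: vy ← 0.53·30.133 = 15.971
Arc 2: start y=0.000, vy=15.971 → t=3.256, apex=13.000, x_land=118.782, impact vy=-15.971
  bounce: vy ← 0.53·15.971 = 8.464
Arc 3: start y=0.000, vy=8.464 → t=1.726, apex=3.652, x_land=142.285, impact vy=-8.464
  bounce: vy ← 0.53·8.464 = 4.486
Arc 4: start y=0.000, vy=4.486 → t=0.915, apex=1.026, x_land=154.742, impact vy=-4.486
  bounce: vy ← 0.53·4.486 = 2.378
Arc 5: start y=0.000, vy=2.378 → t=0.485, apex=0.288, x_land=161.344, impact vy=-2.378
  bounce: vy ← 0.53·2.378 = 1.260
Arc 6: start y=0.000, vy=1.260 → t=0.257, apex=0.081, x_land=164.843, impact vy=-1.260
  bounce: vy ← 0.53·1.260 = 0.668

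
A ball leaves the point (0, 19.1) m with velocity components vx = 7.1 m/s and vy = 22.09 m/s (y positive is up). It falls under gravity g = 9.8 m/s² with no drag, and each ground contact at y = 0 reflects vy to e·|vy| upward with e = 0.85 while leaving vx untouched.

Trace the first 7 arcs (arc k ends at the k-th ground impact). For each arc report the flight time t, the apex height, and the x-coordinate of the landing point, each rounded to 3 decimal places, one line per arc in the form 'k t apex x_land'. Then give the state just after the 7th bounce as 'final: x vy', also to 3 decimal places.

1 5.251 43.996 37.279
2 5.094 31.787 73.446
3 4.330 22.966 104.189
4 3.680 16.593 130.320
5 3.128 11.989 152.531
6 2.659 8.662 171.411
7 2.260 6.258 187.458
final: 187.458 9.414

Arc 1: start y=19.100, vy=22.090 → t=5.251, apex=43.996, x_land=37.279, impact vy=-29.365
  bounce: vy ← 0.85·29.365 = 24.961
Arc 2: start y=0.000, vy=24.961 → t=5.094, apex=31.787, x_land=73.446, impact vy=-24.961
  bounce: vy ← 0.85·24.961 = 21.217
Arc 3: start y=0.000, vy=21.217 → t=4.330, apex=22.966, x_land=104.189, impact vy=-21.217
  bounce: vy ← 0.85·21.217 = 18.034
Arc 4: start y=0.000, vy=18.034 → t=3.680, apex=16.593, x_land=130.320, impact vy=-18.034
  bounce: vy ← 0.85·18.034 = 15.329
Arc 5: start y=0.000, vy=15.329 → t=3.128, apex=11.989, x_land=152.531, impact vy=-15.329
  bounce: vy ← 0.85·15.329 = 13.030
Arc 6: start y=0.000, vy=13.030 → t=2.659, apex=8.662, x_land=171.411, impact vy=-13.030
  bounce: vy ← 0.85·13.030 = 11.075
Arc 7: start y=0.000, vy=11.075 → t=2.260, apex=6.258, x_land=187.458, impact vy=-11.075
  bounce: vy ← 0.85·11.075 = 9.414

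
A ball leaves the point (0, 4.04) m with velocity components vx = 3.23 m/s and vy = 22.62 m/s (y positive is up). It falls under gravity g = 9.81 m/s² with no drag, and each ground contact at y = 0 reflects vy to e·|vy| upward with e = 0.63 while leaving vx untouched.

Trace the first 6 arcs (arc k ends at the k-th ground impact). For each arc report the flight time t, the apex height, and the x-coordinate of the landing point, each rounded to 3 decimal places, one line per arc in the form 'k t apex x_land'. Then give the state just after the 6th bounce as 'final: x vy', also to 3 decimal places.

1 4.784 30.119 15.452
2 3.122 11.954 25.537
3 1.967 4.745 31.890
4 1.239 1.883 35.893
5 0.781 0.747 38.414
6 0.492 0.297 40.003
final: 40.003 1.520

Arc 1: start y=4.040, vy=22.620 → t=4.784, apex=30.119, x_land=15.452, impact vy=-24.309
  bounce: vy ← 0.63·24.309 = 15.315
Arc 2: start y=0.000, vy=15.315 → t=3.122, apex=11.954, x_land=25.537, impact vy=-15.315
  bounce: vy ← 0.63·15.315 = 9.648
Arc 3: start y=0.000, vy=9.648 → t=1.967, apex=4.745, x_land=31.890, impact vy=-9.648
  bounce: vy ← 0.63·9.648 = 6.078
Arc 4: start y=0.000, vy=6.078 → t=1.239, apex=1.883, x_land=35.893, impact vy=-6.078
  bounce: vy ← 0.63·6.078 = 3.829
Arc 5: start y=0.000, vy=3.829 → t=0.781, apex=0.747, x_land=38.414, impact vy=-3.829
  bounce: vy ← 0.63·3.829 = 2.413
Arc 6: start y=0.000, vy=2.413 → t=0.492, apex=0.297, x_land=40.003, impact vy=-2.413
  bounce: vy ← 0.63·2.413 = 1.520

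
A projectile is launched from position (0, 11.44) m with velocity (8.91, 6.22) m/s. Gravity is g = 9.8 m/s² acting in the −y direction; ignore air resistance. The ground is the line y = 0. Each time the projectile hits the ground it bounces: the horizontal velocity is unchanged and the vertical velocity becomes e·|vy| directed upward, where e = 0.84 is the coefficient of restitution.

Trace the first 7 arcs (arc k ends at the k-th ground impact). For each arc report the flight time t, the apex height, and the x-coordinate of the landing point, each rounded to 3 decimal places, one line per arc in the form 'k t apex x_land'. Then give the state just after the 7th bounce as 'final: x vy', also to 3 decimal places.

Arc 1: start y=11.440, vy=6.220 → t=2.289, apex=13.414, x_land=20.397, impact vy=-16.215
  bounce: vy ← 0.84·16.215 = 13.620
Arc 2: start y=0.000, vy=13.620 → t=2.780, apex=9.465, x_land=45.164, impact vy=-13.620
  bounce: vy ← 0.84·13.620 = 11.441
Arc 3: start y=0.000, vy=11.441 → t=2.335, apex=6.678, x_land=65.968, impact vy=-11.441
  bounce: vy ← 0.84·11.441 = 9.610
Arc 4: start y=0.000, vy=9.610 → t=1.961, apex=4.712, x_land=83.443, impact vy=-9.610
  bounce: vy ← 0.84·9.610 = 8.073
Arc 5: start y=0.000, vy=8.073 → t=1.648, apex=3.325, x_land=98.122, impact vy=-8.073
  bounce: vy ← 0.84·8.073 = 6.781
Arc 6: start y=0.000, vy=6.781 → t=1.384, apex=2.346, x_land=110.453, impact vy=-6.781
  bounce: vy ← 0.84·6.781 = 5.696
Arc 7: start y=0.000, vy=5.696 → t=1.162, apex=1.655, x_land=120.811, impact vy=-5.696
  bounce: vy ← 0.84·5.696 = 4.785

1 2.289 13.414 20.397
2 2.780 9.465 45.164
3 2.335 6.678 65.968
4 1.961 4.712 83.443
5 1.648 3.325 98.122
6 1.384 2.346 110.453
7 1.162 1.655 120.811
final: 120.811 4.785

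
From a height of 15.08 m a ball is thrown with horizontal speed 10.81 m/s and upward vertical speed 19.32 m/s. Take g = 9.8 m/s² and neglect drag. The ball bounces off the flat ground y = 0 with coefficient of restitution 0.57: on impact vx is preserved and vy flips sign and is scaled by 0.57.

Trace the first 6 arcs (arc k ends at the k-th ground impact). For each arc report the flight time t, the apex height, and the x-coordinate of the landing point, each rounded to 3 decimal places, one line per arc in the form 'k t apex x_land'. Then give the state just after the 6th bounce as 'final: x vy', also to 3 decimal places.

1 4.610 34.124 49.838
2 3.008 11.087 82.359
3 1.715 3.602 100.896
4 0.977 1.170 111.462
5 0.557 0.380 117.485
6 0.318 0.124 120.918
final: 120.918 0.887

Arc 1: start y=15.080, vy=19.320 → t=4.610, apex=34.124, x_land=49.838, impact vy=-25.862
  bounce: vy ← 0.57·25.862 = 14.741
Arc 2: start y=0.000, vy=14.741 → t=3.008, apex=11.087, x_land=82.359, impact vy=-14.741
  bounce: vy ← 0.57·14.741 = 8.402
Arc 3: start y=0.000, vy=8.402 → t=1.715, apex=3.602, x_land=100.896, impact vy=-8.402
  bounce: vy ← 0.57·8.402 = 4.789
Arc 4: start y=0.000, vy=4.789 → t=0.977, apex=1.170, x_land=111.462, impact vy=-4.789
  bounce: vy ← 0.57·4.789 = 2.730
Arc 5: start y=0.000, vy=2.730 → t=0.557, apex=0.380, x_land=117.485, impact vy=-2.730
  bounce: vy ← 0.57·2.730 = 1.556
Arc 6: start y=0.000, vy=1.556 → t=0.318, apex=0.124, x_land=120.918, impact vy=-1.556
  bounce: vy ← 0.57·1.556 = 0.887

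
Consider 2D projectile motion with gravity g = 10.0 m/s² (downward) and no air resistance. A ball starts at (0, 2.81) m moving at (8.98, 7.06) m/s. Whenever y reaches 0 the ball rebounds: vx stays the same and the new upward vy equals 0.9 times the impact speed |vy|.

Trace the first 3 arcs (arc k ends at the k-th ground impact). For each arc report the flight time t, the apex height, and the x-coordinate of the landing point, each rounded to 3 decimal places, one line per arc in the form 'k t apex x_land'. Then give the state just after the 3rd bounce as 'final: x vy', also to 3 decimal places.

1 1.736 5.302 15.587
2 1.854 4.295 32.233
3 1.668 3.479 47.213
final: 47.213 7.507

Arc 1: start y=2.810, vy=7.060 → t=1.736, apex=5.302, x_land=15.587, impact vy=-10.298
  bounce: vy ← 0.9·10.298 = 9.268
Arc 2: start y=0.000, vy=9.268 → t=1.854, apex=4.295, x_land=32.233, impact vy=-9.268
  bounce: vy ← 0.9·9.268 = 8.341
Arc 3: start y=0.000, vy=8.341 → t=1.668, apex=3.479, x_land=47.213, impact vy=-8.341
  bounce: vy ← 0.9·8.341 = 7.507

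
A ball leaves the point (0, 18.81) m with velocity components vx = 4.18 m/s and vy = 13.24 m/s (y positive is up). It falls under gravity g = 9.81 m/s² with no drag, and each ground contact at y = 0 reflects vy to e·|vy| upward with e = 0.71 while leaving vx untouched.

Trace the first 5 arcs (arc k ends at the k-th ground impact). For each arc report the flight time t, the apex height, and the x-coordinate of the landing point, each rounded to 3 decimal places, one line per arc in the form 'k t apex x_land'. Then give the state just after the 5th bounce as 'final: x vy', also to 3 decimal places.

1 3.728 27.745 15.583
2 3.377 13.986 29.700
3 2.398 7.050 39.723
4 1.702 3.554 46.839
5 1.209 1.792 51.891
final: 51.891 4.210

Arc 1: start y=18.810, vy=13.240 → t=3.728, apex=27.745, x_land=15.583, impact vy=-23.331
  bounce: vy ← 0.71·23.331 = 16.565
Arc 2: start y=0.000, vy=16.565 → t=3.377, apex=13.986, x_land=29.700, impact vy=-16.565
  bounce: vy ← 0.71·16.565 = 11.761
Arc 3: start y=0.000, vy=11.761 → t=2.398, apex=7.050, x_land=39.723, impact vy=-11.761
  bounce: vy ← 0.71·11.761 = 8.351
Arc 4: start y=0.000, vy=8.351 → t=1.702, apex=3.554, x_land=46.839, impact vy=-8.351
  bounce: vy ← 0.71·8.351 = 5.929
Arc 5: start y=0.000, vy=5.929 → t=1.209, apex=1.792, x_land=51.891, impact vy=-5.929
  bounce: vy ← 0.71·5.929 = 4.210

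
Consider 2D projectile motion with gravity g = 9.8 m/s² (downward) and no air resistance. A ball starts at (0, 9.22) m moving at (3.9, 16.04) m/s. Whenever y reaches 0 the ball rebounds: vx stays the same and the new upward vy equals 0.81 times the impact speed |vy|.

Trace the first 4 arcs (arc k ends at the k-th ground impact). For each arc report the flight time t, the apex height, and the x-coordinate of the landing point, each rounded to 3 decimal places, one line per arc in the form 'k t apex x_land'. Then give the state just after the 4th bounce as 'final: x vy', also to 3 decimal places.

1 3.772 22.347 14.712
2 3.460 14.662 28.204
3 2.802 9.619 39.133
4 2.270 6.311 47.985
final: 47.985 9.009

Arc 1: start y=9.220, vy=16.040 → t=3.772, apex=22.347, x_land=14.712, impact vy=-20.928
  bounce: vy ← 0.81·20.928 = 16.952
Arc 2: start y=0.000, vy=16.952 → t=3.460, apex=14.662, x_land=28.204, impact vy=-16.952
  bounce: vy ← 0.81·16.952 = 13.731
Arc 3: start y=0.000, vy=13.731 → t=2.802, apex=9.619, x_land=39.133, impact vy=-13.731
  bounce: vy ← 0.81·13.731 = 11.122
Arc 4: start y=0.000, vy=11.122 → t=2.270, apex=6.311, x_land=47.985, impact vy=-11.122
  bounce: vy ← 0.81·11.122 = 9.009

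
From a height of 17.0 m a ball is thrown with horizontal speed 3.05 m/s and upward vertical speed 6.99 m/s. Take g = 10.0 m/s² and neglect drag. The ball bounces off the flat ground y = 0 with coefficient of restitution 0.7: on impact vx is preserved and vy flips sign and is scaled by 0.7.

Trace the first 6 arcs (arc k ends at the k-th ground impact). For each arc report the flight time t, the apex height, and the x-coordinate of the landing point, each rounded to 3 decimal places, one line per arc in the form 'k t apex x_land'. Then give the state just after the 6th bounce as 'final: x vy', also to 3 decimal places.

1 2.671 19.443 8.146
2 2.761 9.527 16.567
3 1.933 4.668 22.461
4 1.353 2.287 26.587
5 0.947 1.121 29.475
6 0.663 0.549 31.497
final: 31.497 2.320

Arc 1: start y=17.000, vy=6.990 → t=2.671, apex=19.443, x_land=8.146, impact vy=-19.720
  bounce: vy ← 0.7·19.720 = 13.804
Arc 2: start y=0.000, vy=13.804 → t=2.761, apex=9.527, x_land=16.567, impact vy=-13.804
  bounce: vy ← 0.7·13.804 = 9.663
Arc 3: start y=0.000, vy=9.663 → t=1.933, apex=4.668, x_land=22.461, impact vy=-9.663
  bounce: vy ← 0.7·9.663 = 6.764
Arc 4: start y=0.000, vy=6.764 → t=1.353, apex=2.287, x_land=26.587, impact vy=-6.764
  bounce: vy ← 0.7·6.764 = 4.735
Arc 5: start y=0.000, vy=4.735 → t=0.947, apex=1.121, x_land=29.475, impact vy=-4.735
  bounce: vy ← 0.7·4.735 = 3.314
Arc 6: start y=0.000, vy=3.314 → t=0.663, apex=0.549, x_land=31.497, impact vy=-3.314
  bounce: vy ← 0.7·3.314 = 2.320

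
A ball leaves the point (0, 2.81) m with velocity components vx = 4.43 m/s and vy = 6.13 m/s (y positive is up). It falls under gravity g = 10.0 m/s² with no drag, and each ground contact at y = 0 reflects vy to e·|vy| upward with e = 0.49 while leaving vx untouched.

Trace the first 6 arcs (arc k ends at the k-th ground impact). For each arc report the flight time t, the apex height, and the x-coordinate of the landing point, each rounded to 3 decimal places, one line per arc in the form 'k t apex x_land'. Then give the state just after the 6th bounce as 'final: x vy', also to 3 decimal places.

Arc 1: start y=2.810, vy=6.130 → t=1.581, apex=4.689, x_land=7.006, impact vy=-9.684
  bounce: vy ← 0.49·9.684 = 4.745
Arc 2: start y=0.000, vy=4.745 → t=0.949, apex=1.126, x_land=11.210, impact vy=-4.745
  bounce: vy ← 0.49·4.745 = 2.325
Arc 3: start y=0.000, vy=2.325 → t=0.465, apex=0.270, x_land=13.270, impact vy=-2.325
  bounce: vy ← 0.49·2.325 = 1.139
Arc 4: start y=0.000, vy=1.139 → t=0.228, apex=0.065, x_land=14.279, impact vy=-1.139
  bounce: vy ← 0.49·1.139 = 0.558
Arc 5: start y=0.000, vy=0.558 → t=0.112, apex=0.016, x_land=14.774, impact vy=-0.558
  bounce: vy ← 0.49·0.558 = 0.274
Arc 6: start y=0.000, vy=0.274 → t=0.055, apex=0.004, x_land=15.016, impact vy=-0.274
  bounce: vy ← 0.49·0.274 = 0.134

1 1.581 4.689 7.006
2 0.949 1.126 11.210
3 0.465 0.270 13.270
4 0.228 0.065 14.279
5 0.112 0.016 14.774
6 0.055 0.004 15.016
final: 15.016 0.134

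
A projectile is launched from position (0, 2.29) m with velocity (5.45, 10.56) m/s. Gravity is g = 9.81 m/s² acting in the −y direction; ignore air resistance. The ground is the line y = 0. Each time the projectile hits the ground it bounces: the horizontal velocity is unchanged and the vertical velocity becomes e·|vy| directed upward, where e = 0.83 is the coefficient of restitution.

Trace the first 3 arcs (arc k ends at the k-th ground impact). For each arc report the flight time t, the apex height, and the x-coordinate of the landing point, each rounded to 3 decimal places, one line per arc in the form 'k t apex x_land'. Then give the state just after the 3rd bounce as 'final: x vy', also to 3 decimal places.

Arc 1: start y=2.290, vy=10.560 → t=2.351, apex=7.974, x_land=12.815, impact vy=-12.508
  bounce: vy ← 0.83·12.508 = 10.381
Arc 2: start y=0.000, vy=10.381 → t=2.116, apex=5.493, x_land=24.350, impact vy=-10.381
  bounce: vy ← 0.83·10.381 = 8.617
Arc 3: start y=0.000, vy=8.617 → t=1.757, apex=3.784, x_land=33.924, impact vy=-8.617
  bounce: vy ← 0.83·8.617 = 7.152

1 2.351 7.974 12.815
2 2.116 5.493 24.350
3 1.757 3.784 33.924
final: 33.924 7.152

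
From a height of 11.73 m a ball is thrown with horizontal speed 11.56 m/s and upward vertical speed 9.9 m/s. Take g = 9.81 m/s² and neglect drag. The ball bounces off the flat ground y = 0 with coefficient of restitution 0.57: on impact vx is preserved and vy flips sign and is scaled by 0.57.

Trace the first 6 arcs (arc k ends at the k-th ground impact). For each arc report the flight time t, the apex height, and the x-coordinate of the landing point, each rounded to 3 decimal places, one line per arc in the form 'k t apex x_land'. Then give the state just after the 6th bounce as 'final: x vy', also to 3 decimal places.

Arc 1: start y=11.730, vy=9.900 → t=2.856, apex=16.725, x_land=33.013, impact vy=-18.115
  bounce: vy ← 0.57·18.115 = 10.326
Arc 2: start y=0.000, vy=10.326 → t=2.105, apex=5.434, x_land=57.348, impact vy=-10.326
  bounce: vy ← 0.57·10.326 = 5.886
Arc 3: start y=0.000, vy=5.886 → t=1.200, apex=1.766, x_land=71.219, impact vy=-5.886
  bounce: vy ← 0.57·5.886 = 3.355
Arc 4: start y=0.000, vy=3.355 → t=0.684, apex=0.574, x_land=79.125, impact vy=-3.355
  bounce: vy ← 0.57·3.355 = 1.912
Arc 5: start y=0.000, vy=1.912 → t=0.390, apex=0.186, x_land=83.632, impact vy=-1.912
  bounce: vy ← 0.57·1.912 = 1.090
Arc 6: start y=0.000, vy=1.090 → t=0.222, apex=0.061, x_land=86.200, impact vy=-1.090
  bounce: vy ← 0.57·1.090 = 0.621

1 2.856 16.725 33.013
2 2.105 5.434 57.348
3 1.200 1.766 71.219
4 0.684 0.574 79.125
5 0.390 0.186 83.632
6 0.222 0.061 86.200
final: 86.200 0.621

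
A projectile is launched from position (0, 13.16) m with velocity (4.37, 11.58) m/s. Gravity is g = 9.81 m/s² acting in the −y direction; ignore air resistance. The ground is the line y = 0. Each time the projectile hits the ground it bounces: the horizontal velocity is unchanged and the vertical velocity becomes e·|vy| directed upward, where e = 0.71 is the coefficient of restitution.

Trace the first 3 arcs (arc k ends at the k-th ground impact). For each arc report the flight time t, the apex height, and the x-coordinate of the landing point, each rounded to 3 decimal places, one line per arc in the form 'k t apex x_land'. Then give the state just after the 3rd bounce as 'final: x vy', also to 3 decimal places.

1 3.199 19.995 13.982
2 2.867 10.079 26.510
3 2.036 5.081 35.406
final: 35.406 7.089

Arc 1: start y=13.160, vy=11.580 → t=3.199, apex=19.995, x_land=13.982, impact vy=-19.806
  bounce: vy ← 0.71·19.806 = 14.063
Arc 2: start y=0.000, vy=14.063 → t=2.867, apex=10.079, x_land=26.510, impact vy=-14.063
  bounce: vy ← 0.71·14.063 = 9.984
Arc 3: start y=0.000, vy=9.984 → t=2.036, apex=5.081, x_land=35.406, impact vy=-9.984
  bounce: vy ← 0.71·9.984 = 7.089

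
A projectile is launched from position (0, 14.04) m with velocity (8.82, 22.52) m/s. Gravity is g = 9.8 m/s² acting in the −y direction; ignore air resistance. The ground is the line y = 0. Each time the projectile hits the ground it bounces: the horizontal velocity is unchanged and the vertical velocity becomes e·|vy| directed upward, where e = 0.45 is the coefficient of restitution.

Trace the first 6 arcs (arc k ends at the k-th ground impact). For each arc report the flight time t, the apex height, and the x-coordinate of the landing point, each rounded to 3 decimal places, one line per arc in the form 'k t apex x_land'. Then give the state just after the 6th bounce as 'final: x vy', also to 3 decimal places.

Arc 1: start y=14.040, vy=22.520 → t=5.152, apex=39.915, x_land=45.441, impact vy=-27.970
  bounce: vy ← 0.45·27.970 = 12.587
Arc 2: start y=0.000, vy=12.587 → t=2.569, apex=8.083, x_land=68.097, impact vy=-12.587
  bounce: vy ← 0.45·12.587 = 5.664
Arc 3: start y=0.000, vy=5.664 → t=1.156, apex=1.637, x_land=78.292, impact vy=-5.664
  bounce: vy ← 0.45·5.664 = 2.549
Arc 4: start y=0.000, vy=2.549 → t=0.520, apex=0.331, x_land=82.880, impact vy=-2.549
  bounce: vy ← 0.45·2.549 = 1.147
Arc 5: start y=0.000, vy=1.147 → t=0.234, apex=0.067, x_land=84.945, impact vy=-1.147
  bounce: vy ← 0.45·1.147 = 0.516
Arc 6: start y=0.000, vy=0.516 → t=0.105, apex=0.014, x_land=85.874, impact vy=-0.516
  bounce: vy ← 0.45·0.516 = 0.232

1 5.152 39.915 45.441
2 2.569 8.083 68.097
3 1.156 1.637 78.292
4 0.520 0.331 82.880
5 0.234 0.067 84.945
6 0.105 0.014 85.874
final: 85.874 0.232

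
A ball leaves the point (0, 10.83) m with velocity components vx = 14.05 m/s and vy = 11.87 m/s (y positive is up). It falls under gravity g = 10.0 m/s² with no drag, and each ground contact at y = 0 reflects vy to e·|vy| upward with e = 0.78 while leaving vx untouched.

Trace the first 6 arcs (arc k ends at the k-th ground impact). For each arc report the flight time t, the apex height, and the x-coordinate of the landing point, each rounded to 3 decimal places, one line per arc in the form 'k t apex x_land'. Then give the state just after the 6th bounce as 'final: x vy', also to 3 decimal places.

Arc 1: start y=10.830, vy=11.870 → t=3.078, apex=17.875, x_land=43.243, impact vy=-18.908
  bounce: vy ← 0.78·18.908 = 14.748
Arc 2: start y=0.000, vy=14.748 → t=2.950, apex=10.875, x_land=84.684, impact vy=-14.748
  bounce: vy ← 0.78·14.748 = 11.503
Arc 3: start y=0.000, vy=11.503 → t=2.301, apex=6.616, x_land=117.009, impact vy=-11.503
  bounce: vy ← 0.78·11.503 = 8.973
Arc 4: start y=0.000, vy=8.973 → t=1.795, apex=4.025, x_land=142.222, impact vy=-8.973
  bounce: vy ← 0.78·8.973 = 6.999
Arc 5: start y=0.000, vy=6.999 → t=1.400, apex=2.449, x_land=161.888, impact vy=-6.999
  bounce: vy ← 0.78·6.999 = 5.459
Arc 6: start y=0.000, vy=5.459 → t=1.092, apex=1.490, x_land=177.228, impact vy=-5.459
  bounce: vy ← 0.78·5.459 = 4.258

1 3.078 17.875 43.243
2 2.950 10.875 84.684
3 2.301 6.616 117.009
4 1.795 4.025 142.222
5 1.400 2.449 161.888
6 1.092 1.490 177.228
final: 177.228 4.258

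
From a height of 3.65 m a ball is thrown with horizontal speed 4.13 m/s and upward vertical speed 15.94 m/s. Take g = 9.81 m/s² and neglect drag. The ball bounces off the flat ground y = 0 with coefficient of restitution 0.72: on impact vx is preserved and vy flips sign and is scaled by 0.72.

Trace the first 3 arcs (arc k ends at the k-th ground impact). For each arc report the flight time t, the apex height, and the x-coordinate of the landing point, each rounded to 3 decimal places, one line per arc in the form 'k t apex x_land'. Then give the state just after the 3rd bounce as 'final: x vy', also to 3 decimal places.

Arc 1: start y=3.650, vy=15.940 → t=3.465, apex=16.600, x_land=14.309, impact vy=-18.047
  bounce: vy ← 0.72·18.047 = 12.994
Arc 2: start y=0.000, vy=12.994 → t=2.649, apex=8.606, x_land=25.249, impact vy=-12.994
  bounce: vy ← 0.72·12.994 = 9.356
Arc 3: start y=0.000, vy=9.356 → t=1.907, apex=4.461, x_land=33.127, impact vy=-9.356
  bounce: vy ← 0.72·9.356 = 6.736

1 3.465 16.600 14.309
2 2.649 8.606 25.249
3 1.907 4.461 33.127
final: 33.127 6.736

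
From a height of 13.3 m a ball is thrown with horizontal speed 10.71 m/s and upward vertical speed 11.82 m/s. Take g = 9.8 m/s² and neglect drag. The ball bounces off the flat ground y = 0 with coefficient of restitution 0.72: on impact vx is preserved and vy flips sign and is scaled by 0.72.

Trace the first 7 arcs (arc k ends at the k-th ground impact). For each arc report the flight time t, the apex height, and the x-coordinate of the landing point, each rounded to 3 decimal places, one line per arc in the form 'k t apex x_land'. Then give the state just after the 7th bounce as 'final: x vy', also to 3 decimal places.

Arc 1: start y=13.300, vy=11.820 → t=3.248, apex=20.428, x_land=34.785, impact vy=-20.010
  bounce: vy ← 0.72·20.010 = 14.407
Arc 2: start y=0.000, vy=14.407 → t=2.940, apex=10.590, x_land=66.275, impact vy=-14.407
  bounce: vy ← 0.72·14.407 = 10.373
Arc 3: start y=0.000, vy=10.373 → t=2.117, apex=5.490, x_land=88.948, impact vy=-10.373
  bounce: vy ← 0.72·10.373 = 7.469
Arc 4: start y=0.000, vy=7.469 → t=1.524, apex=2.846, x_land=105.272, impact vy=-7.469
  bounce: vy ← 0.72·7.469 = 5.377
Arc 5: start y=0.000, vy=5.377 → t=1.097, apex=1.475, x_land=117.025, impact vy=-5.377
  bounce: vy ← 0.72·5.377 = 3.872
Arc 6: start y=0.000, vy=3.872 → t=0.790, apex=0.765, x_land=125.488, impact vy=-3.872
  bounce: vy ← 0.72·3.872 = 2.788
Arc 7: start y=0.000, vy=2.788 → t=0.569, apex=0.396, x_land=131.581, impact vy=-2.788
  bounce: vy ← 0.72·2.788 = 2.007

1 3.248 20.428 34.785
2 2.940 10.590 66.275
3 2.117 5.490 88.948
4 1.524 2.846 105.272
5 1.097 1.475 117.025
6 0.790 0.765 125.488
7 0.569 0.396 131.581
final: 131.581 2.007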